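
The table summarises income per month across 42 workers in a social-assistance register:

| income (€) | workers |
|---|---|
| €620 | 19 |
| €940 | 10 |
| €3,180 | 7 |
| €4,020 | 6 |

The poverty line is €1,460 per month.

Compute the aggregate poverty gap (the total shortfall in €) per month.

Incomes under z: 19×€620, 10×€940 (q = 29 of N = 42).
Individual gaps: 19×(1460−620) = 15960; 10×(1460−940) = 5200.
Aggregate gap = €21,160.

€21,160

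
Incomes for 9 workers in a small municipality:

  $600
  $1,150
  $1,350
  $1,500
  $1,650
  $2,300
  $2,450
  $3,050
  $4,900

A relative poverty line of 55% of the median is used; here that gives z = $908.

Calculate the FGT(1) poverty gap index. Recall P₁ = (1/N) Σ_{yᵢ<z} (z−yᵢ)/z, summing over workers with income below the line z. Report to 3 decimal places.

Incomes under z: $600 (q = 1 of N = 9).
Gap ratios (z−y)/z: (908−600)/908 = 0.3392.
Sum of shortfalls = 0.339207; P₁ averages over all N: 0.339207 / 9 = 0.038.

0.038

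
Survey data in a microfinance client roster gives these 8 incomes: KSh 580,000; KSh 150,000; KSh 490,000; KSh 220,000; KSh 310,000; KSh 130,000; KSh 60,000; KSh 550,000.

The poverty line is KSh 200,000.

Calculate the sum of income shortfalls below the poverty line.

KSh 260,000

Poor units: KSh 60,000, KSh 130,000, KSh 150,000 (q = 3 of N = 8).
Individual gaps: 200000−60000 = 140000; 200000−130000 = 70000; 200000−150000 = 50000.
Aggregate gap = KSh 260,000.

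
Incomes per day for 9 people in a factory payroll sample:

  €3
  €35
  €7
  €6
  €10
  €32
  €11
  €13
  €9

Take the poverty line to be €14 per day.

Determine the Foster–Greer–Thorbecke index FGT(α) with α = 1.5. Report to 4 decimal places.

0.2185

Below the line: €3, €6, €7, €9, €10, €11, €13 (q = 7 of N = 9).
Relative gaps: (14−3)/14 = 0.7857; (14−6)/14 = 0.5714; (14−7)/14 = 0.5000; (14−9)/14 = 0.3571; (14−10)/14 = 0.2857; (14−11)/14 = 0.2143; (14−13)/14 = 0.0714.
Raised to α = 1.5: 0.69646; 0.43196; 0.35355; 0.21343; 0.15272; 0.09920; 0.01909.
Sum = 1.966414; FGT(1.5) = 1.966414 / 9 = 0.2185.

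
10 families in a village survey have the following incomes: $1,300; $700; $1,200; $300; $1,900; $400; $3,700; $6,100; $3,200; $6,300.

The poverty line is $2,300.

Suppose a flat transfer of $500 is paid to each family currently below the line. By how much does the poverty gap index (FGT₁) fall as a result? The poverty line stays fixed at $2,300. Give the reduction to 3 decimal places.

0.126

Before: below the line — $300, $400, $700, $1,200, $1,300, $1,900; poverty gap index (FGT₁) = 0.34783.
After the $500 transfer: below the line — $800, $900, $1,200, $1,700, $1,800; poverty gap index (FGT₁) = 0.22174.
Reduction = 0.34783 − 0.22174 = 0.126.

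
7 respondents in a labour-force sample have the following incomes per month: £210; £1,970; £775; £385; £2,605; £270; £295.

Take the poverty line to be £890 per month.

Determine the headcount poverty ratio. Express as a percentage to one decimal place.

5 of the 7 respondents have income below £890.
H = 5/7 = 71.4%.

71.4%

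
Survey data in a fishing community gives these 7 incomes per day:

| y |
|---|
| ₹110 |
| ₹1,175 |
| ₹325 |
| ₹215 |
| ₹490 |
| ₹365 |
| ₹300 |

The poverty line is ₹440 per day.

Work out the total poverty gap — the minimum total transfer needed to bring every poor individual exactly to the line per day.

Poor units: ₹110, ₹215, ₹300, ₹325, ₹365 (q = 5 of N = 7).
Individual gaps: 440−110 = 330; 440−215 = 225; 440−300 = 140; 440−325 = 115; 440−365 = 75.
Aggregate gap = ₹885.

₹885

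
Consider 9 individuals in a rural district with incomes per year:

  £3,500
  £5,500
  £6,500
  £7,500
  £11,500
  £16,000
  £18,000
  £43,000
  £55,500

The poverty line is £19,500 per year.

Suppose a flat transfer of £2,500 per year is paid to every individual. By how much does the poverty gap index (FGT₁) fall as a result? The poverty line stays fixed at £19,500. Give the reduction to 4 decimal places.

Before: below the line — £3,500, £5,500, £6,500, £7,500, £11,500, £16,000, £18,000; poverty gap index (FGT₁) = 0.387464.
After the £2,500 transfer: below the line — £6,000, £8,000, £9,000, £10,000, £14,000, £18,500; poverty gap index (FGT₁) = 0.293447.
Reduction = 0.387464 − 0.293447 = 0.0940.

0.0940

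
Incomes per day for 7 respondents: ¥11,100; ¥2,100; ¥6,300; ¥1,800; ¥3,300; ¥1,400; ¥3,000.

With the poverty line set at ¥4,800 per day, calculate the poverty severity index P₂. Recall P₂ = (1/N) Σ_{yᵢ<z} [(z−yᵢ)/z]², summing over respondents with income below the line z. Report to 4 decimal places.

0.2067

Below z: ¥1,400, ¥1,800, ¥2,100, ¥3,000, ¥3,300 (q = 5 of N = 7).
Gap ratios (z−y)/z: (4800−1400)/4800 = 0.7083; (4800−1800)/4800 = 0.6250; (4800−2100)/4800 = 0.5625; (4800−3000)/4800 = 0.3750; (4800−3300)/4800 = 0.3125.
Squared: 0.5017; 0.3906; 0.3164; 0.1406; 0.0977.
Sum = 1.447049; P₂ = 1.447049 / 7 = 0.2067.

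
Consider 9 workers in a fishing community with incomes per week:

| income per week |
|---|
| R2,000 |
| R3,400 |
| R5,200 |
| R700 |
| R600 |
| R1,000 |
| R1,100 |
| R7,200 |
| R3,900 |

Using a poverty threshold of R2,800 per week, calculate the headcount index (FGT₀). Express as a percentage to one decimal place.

5 of the 9 workers have income below R2,800.
H = 5/9 = 55.6%.

55.6%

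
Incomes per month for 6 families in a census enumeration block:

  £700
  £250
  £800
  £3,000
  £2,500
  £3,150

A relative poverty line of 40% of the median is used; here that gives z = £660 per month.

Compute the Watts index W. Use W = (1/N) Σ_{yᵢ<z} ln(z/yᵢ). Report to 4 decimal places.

Incomes under z: £250 (q = 1 of N = 6).
ln(z/y) terms: ln(660/250) = 0.9708.
W = 0.970779 / 6 = 0.1618.

0.1618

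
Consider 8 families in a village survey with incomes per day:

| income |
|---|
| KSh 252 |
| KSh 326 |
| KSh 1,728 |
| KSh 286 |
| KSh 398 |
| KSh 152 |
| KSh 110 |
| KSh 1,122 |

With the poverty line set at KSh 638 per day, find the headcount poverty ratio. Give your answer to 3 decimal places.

6 of the 8 families have income below KSh 638.
H = 6/8 = 0.750.

0.750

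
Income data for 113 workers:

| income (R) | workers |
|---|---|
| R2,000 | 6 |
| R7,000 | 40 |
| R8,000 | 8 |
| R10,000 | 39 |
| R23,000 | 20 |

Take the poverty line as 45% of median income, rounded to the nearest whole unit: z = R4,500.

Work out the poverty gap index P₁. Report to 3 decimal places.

Poor units: 6×R2,000 (q = 6 of N = 113).
Gap ratios (z−y)/z: (4500−2000)/4500 = 0.5556 (×6).
Σ = 3.333333. Dividing by the full population N = 113 gives P₁ = 0.029.

0.029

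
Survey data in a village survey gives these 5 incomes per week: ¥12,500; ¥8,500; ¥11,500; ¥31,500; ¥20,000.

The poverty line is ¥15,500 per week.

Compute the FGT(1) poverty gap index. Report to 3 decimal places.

0.181

Below z: ¥8,500, ¥11,500, ¥12,500 (q = 3 of N = 5).
Relative gaps: (15500−8500)/15500 = 0.4516; (15500−11500)/15500 = 0.2581; (15500−12500)/15500 = 0.1935.
Sum of shortfalls = 0.903226; P₁ averages over all N: 0.903226 / 5 = 0.181.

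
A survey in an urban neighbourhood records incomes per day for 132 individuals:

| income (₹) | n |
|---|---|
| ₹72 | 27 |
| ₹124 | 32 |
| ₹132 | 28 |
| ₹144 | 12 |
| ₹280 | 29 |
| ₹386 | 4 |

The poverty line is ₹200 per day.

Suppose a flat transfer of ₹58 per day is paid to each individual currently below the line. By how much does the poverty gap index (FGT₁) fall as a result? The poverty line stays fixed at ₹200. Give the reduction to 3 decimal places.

Before: below the line — 27×₹72, 32×₹124, 28×₹132, 12×₹144; poverty gap index (FGT₁) = 0.32061.
After the ₹58 transfer: below the line — 27×₹130, 32×₹182, 28×₹190; poverty gap index (FGT₁) = 0.10402.
Reduction = 0.32061 − 0.10402 = 0.217.

0.217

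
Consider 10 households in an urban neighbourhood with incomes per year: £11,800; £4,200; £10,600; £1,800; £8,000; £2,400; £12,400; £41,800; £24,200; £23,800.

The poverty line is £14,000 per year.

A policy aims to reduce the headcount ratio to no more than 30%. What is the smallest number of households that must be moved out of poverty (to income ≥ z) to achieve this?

Currently q = 7 of N = 10 are below the line (H = 0.700).
A headcount ratio of at most 30% allows at most ⌊0.30 × 10⌋ = 3 poor households.
So at least 7 − 3 = 4 must be lifted.

4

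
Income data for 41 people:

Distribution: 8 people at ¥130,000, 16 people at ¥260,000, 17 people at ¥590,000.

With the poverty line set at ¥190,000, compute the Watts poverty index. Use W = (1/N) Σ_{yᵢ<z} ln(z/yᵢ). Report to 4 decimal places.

0.0740

Below the line: 8×¥130,000 (q = 8 of N = 41).
Log gaps: ln(190000/130000) = 0.3795 (×8).
W = 3.035917 / 41 = 0.0740.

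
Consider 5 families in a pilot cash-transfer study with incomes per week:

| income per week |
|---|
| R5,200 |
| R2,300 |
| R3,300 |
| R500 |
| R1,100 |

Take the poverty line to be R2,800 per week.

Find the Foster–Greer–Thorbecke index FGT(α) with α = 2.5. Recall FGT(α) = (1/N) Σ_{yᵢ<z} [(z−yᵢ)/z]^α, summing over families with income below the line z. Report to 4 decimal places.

0.1824

Poor units: R500, R1,100, R2,300 (q = 3 of N = 5).
Shortfall ratios: (2800−500)/2800 = 0.8214; (2800−1100)/2800 = 0.6071; (2800−2300)/2800 = 0.1786.
Raised to α = 2.5: 0.61154; 0.28723; 0.01348.
Sum = 0.912243; FGT(2.5) = 0.912243 / 5 = 0.1824.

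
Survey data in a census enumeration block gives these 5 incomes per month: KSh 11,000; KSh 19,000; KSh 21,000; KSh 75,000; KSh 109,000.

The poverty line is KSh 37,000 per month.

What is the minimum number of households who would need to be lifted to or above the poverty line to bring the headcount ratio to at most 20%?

2

Currently q = 3 of N = 5 are below the line (H = 0.600).
A headcount ratio of at most 20% allows at most ⌊0.20 × 5⌋ = 1 poor households.
So at least 3 − 1 = 2 must be lifted.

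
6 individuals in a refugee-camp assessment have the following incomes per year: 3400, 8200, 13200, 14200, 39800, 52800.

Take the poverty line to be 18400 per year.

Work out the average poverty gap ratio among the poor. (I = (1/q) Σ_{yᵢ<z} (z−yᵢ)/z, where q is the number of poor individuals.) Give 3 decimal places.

Poor units: 3400, 8200, 13200, 14200 (q = 4 of N = 6).
Shortfall ratios (z−y)/z: 0.8152, 0.5543, 0.2826, 0.2283; sum = 1.880435.
The income-gap ratio divides by q (the poor only): 1.880435 / 4 = 0.470.

0.470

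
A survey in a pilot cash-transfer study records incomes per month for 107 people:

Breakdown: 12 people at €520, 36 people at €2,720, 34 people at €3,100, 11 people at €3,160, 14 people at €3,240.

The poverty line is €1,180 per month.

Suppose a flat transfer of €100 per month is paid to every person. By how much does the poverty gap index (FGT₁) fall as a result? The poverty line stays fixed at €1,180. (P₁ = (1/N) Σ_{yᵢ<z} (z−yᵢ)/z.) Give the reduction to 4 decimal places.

0.0095

Before: below the line — 12×€520; poverty gap index (FGT₁) = 0.062728.
After the €100 transfer: below the line — 12×€620; poverty gap index (FGT₁) = 0.053224.
Reduction = 0.062728 − 0.053224 = 0.0095.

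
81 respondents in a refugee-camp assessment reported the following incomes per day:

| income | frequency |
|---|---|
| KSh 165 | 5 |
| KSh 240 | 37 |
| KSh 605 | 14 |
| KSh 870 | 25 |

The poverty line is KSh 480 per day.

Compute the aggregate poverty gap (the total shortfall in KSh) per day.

KSh 10,455

Below z: 5×KSh 165, 37×KSh 240 (q = 42 of N = 81).
Individual gaps: 5×(480−165) = 1575; 37×(480−240) = 8880.
Aggregate gap = KSh 10,455.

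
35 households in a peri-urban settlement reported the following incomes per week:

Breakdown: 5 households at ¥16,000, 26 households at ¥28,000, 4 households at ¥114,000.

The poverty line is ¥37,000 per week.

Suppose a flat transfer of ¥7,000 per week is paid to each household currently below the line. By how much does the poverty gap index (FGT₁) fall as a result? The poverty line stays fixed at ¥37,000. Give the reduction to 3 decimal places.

0.168

Before: below the line — 5×¥16,000, 26×¥28,000; poverty gap index (FGT₁) = 0.26178.
After the ¥7,000 transfer: below the line — 5×¥23,000, 26×¥35,000; poverty gap index (FGT₁) = 0.09421.
Reduction = 0.26178 − 0.09421 = 0.168.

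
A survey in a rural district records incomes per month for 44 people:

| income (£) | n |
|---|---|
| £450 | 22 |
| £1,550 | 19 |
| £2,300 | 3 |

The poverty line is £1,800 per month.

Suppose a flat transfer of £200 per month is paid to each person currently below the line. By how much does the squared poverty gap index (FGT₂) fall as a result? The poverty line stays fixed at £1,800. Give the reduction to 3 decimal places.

Before: below the line — 22×£450, 19×£1,550; squared poverty gap index (FGT₂) = 0.28958.
After the £200 transfer: below the line — 22×£650, 19×£1,750; squared poverty gap index (FGT₂) = 0.20442.
Reduction = 0.28958 − 0.20442 = 0.085.

0.085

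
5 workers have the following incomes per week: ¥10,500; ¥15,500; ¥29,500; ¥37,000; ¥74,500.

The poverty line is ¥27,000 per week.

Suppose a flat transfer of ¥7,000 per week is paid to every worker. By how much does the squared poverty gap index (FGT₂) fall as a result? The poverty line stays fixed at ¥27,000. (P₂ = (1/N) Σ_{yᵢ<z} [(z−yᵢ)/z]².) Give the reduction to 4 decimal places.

0.0807

Before: below the line — ¥10,500, ¥15,500; squared poverty gap index (FGT₂) = 0.110974.
After the ¥7,000 transfer: below the line — ¥17,500, ¥22,500; squared poverty gap index (FGT₂) = 0.030316.
Reduction = 0.110974 − 0.030316 = 0.0807.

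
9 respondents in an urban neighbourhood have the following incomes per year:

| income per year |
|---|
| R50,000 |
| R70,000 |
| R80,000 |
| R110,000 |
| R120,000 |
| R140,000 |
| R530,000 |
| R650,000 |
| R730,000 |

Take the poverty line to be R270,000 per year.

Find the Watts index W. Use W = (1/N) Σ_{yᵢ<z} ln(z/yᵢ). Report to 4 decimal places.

Below the line: R50,000, R70,000, R80,000, R110,000, R120,000, R140,000 (q = 6 of N = 9).
Log shortfalls: ln(270000/50000) = 1.6864; ln(270000/70000) = 1.3499; ln(270000/80000) = 1.2164; ln(270000/110000) = 0.8979; ln(270000/120000) = 0.8109; ln(270000/140000) = 0.6568.
W = 6.618372 / 9 = 0.7354.

0.7354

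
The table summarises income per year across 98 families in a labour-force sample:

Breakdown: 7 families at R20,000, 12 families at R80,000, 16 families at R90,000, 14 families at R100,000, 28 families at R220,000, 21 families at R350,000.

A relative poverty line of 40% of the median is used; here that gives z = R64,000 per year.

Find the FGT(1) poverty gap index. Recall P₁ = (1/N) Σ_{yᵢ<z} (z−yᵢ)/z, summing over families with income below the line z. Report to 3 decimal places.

Incomes under z: 7×R20,000 (q = 7 of N = 98).
Gap ratios (z−y)/z: (64000−20000)/64000 = 0.6875 (×7).
Sum of shortfalls = 4.812500; P₁ averages over all N: 4.812500 / 98 = 0.049.

0.049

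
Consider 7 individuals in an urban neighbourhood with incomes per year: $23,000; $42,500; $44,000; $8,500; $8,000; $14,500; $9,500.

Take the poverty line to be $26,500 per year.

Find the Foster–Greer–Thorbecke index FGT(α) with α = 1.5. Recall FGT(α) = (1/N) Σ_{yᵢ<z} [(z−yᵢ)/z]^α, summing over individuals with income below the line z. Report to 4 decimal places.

0.2871

Below the line: $8,000, $8,500, $9,500, $14,500, $23,000 (q = 5 of N = 7).
Shortfall ratios: (26500−8000)/26500 = 0.6981; (26500−8500)/26500 = 0.6792; (26500−9500)/26500 = 0.6415; (26500−14500)/26500 = 0.4528; (26500−23000)/26500 = 0.1321.
Raised to α = 1.5: 0.58330; 0.55981; 0.51381; 0.30472; 0.04800.
Sum = 2.009638; FGT(1.5) = 2.009638 / 7 = 0.2871.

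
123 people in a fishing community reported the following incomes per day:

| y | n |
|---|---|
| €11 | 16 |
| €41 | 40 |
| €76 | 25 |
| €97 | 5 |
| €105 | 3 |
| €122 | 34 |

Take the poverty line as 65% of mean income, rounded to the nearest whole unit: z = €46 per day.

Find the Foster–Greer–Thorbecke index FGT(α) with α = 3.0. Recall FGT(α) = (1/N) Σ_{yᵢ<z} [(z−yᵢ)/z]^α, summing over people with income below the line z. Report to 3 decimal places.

Poor units: 16×€11, 40×€41 (q = 56 of N = 123).
Gap ratios (z−y)/z: (46−11)/46 = 0.7609 (×16); (46−41)/46 = 0.1087 (×40).
Raised to α = 3.0: 0.44048 (×16); 0.00128 (×40).
Sum = 7.099121; FGT(3.0) = 7.099121 / 123 = 0.058.

0.058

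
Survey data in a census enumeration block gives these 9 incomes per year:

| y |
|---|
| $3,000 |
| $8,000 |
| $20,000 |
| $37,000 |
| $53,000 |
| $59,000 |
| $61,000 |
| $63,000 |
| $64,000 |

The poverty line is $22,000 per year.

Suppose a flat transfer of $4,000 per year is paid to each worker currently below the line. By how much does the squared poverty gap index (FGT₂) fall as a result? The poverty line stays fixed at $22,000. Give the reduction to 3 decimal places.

Before: below the line — $3,000, $8,000, $20,000; squared poverty gap index (FGT₂) = 0.12879.
After the $4,000 transfer: below the line — $7,000, $12,000; squared poverty gap index (FGT₂) = 0.07461.
Reduction = 0.12879 − 0.07461 = 0.054.

0.054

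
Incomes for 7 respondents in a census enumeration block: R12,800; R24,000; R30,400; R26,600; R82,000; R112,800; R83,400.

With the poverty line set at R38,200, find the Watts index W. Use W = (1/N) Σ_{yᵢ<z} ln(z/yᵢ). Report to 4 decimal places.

Below z: R12,800, R24,000, R26,600, R30,400 (q = 4 of N = 7).
Log gaps: ln(38200/12800) = 1.0934; ln(38200/24000) = 0.4648; ln(38200/26600) = 0.3619; ln(38200/30400) = 0.2284.
W = 2.148489 / 7 = 0.3069.

0.3069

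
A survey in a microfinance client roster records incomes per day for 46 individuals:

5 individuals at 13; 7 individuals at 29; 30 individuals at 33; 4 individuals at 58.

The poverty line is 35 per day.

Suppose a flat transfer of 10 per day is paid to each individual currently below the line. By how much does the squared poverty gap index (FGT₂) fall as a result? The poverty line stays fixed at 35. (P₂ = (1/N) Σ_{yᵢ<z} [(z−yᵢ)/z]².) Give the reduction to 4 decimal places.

0.0368

Before: below the line — 5×13, 7×29, 30×33; squared poverty gap index (FGT₂) = 0.049547.
After the 10 transfer: below the line — 5×23; squared poverty gap index (FGT₂) = 0.012777.
Reduction = 0.049547 − 0.012777 = 0.0368.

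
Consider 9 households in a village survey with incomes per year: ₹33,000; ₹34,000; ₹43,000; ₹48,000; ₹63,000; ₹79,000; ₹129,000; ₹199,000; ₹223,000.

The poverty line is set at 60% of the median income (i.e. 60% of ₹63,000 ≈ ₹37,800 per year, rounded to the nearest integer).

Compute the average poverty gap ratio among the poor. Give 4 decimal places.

0.1138

Poor units: ₹33,000, ₹34,000 (q = 2 of N = 9).
Relative gaps: 0.1270, 0.1005; sum = 0.227513.
The income-gap ratio divides by q (the poor only): 0.227513 / 2 = 0.1138.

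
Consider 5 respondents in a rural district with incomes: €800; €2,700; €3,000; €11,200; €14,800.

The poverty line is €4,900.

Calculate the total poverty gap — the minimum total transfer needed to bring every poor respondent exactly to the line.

€8,200

Poor units: €800, €2,700, €3,000 (q = 3 of N = 5).
Individual gaps: 4900−800 = 4100; 4900−2700 = 2200; 4900−3000 = 1900.
Aggregate gap = €8,200.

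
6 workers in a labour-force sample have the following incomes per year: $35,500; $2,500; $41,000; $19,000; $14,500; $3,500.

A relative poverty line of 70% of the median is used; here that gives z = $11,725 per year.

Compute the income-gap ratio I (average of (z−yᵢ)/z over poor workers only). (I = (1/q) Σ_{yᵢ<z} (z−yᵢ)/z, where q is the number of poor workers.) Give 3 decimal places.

0.744

Poor units: $2,500, $3,500 (q = 2 of N = 6).
Relative gaps: 0.7868, 0.7015; sum = 1.488273.
The income-gap ratio divides by q (the poor only): 1.488273 / 2 = 0.744.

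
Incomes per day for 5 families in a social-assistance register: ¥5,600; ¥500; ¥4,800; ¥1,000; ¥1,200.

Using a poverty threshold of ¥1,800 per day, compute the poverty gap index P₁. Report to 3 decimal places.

Incomes under z: ¥500, ¥1,000, ¥1,200 (q = 3 of N = 5).
Gap ratios (z−y)/z: (1800−500)/1800 = 0.7222; (1800−1000)/1800 = 0.4444; (1800−1200)/1800 = 0.3333.
Sum of shortfalls = 1.500000; P₁ averages over all N: 1.500000 / 5 = 0.300.

0.300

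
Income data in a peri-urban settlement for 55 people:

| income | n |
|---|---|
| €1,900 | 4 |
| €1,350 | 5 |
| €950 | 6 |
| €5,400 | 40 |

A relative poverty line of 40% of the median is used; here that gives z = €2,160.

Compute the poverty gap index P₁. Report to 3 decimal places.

0.104

Incomes under z: 6×€950, 5×€1,350, 4×€1,900 (q = 15 of N = 55).
Gap ratios (z−y)/z: (2160−950)/2160 = 0.5602 (×6); (2160−1350)/2160 = 0.3750 (×5); (2160−1900)/2160 = 0.1204 (×4).
Σ = 5.717593. Dividing by the full population N = 55 gives P₁ = 0.104.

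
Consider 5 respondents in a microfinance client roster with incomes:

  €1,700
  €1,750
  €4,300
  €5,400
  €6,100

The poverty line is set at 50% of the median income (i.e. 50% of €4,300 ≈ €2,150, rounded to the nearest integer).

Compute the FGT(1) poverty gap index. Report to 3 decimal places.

0.079

Poor units: €1,700, €1,750 (q = 2 of N = 5).
Shortfall ratios: (2150−1700)/2150 = 0.2093; (2150−1750)/2150 = 0.1860.
Sum of shortfalls = 0.395349; P₁ averages over all N: 0.395349 / 5 = 0.079.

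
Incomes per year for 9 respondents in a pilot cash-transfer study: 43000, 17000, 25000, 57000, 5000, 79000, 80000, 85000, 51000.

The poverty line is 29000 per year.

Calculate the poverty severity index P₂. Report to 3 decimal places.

0.097

Incomes under z: 5000, 17000, 25000 (q = 3 of N = 9).
Normalized shortfalls: (29000−5000)/29000 = 0.8276; (29000−17000)/29000 = 0.4138; (29000−25000)/29000 = 0.1379.
Squared: 0.6849; 0.1712; 0.0190.
Sum = 0.875149; P₂ = 0.875149 / 9 = 0.097.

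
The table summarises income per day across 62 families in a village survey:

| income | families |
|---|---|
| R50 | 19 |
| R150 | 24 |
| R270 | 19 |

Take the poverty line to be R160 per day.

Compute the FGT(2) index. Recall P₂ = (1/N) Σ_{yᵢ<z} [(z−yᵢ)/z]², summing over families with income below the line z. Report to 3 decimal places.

Below the line: 19×R50, 24×R150 (q = 43 of N = 62).
Shortfall ratios: (160−50)/160 = 0.6875 (×19); (160−150)/160 = 0.0625 (×24).
Squared: 0.4727 (×19); 0.0039 (×24).
Sum = 9.074219; P₂ = 9.074219 / 62 = 0.146.

0.146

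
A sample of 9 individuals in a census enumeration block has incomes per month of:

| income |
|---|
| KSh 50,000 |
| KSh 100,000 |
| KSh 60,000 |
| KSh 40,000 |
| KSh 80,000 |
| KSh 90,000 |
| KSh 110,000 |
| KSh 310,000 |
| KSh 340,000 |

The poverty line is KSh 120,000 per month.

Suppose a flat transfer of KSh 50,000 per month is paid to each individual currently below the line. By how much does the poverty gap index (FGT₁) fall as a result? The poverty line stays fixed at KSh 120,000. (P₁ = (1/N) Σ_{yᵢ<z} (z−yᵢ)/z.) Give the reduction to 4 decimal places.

0.2315

Before: below the line — KSh 40,000, KSh 50,000, KSh 60,000, KSh 80,000, KSh 90,000, KSh 100,000, KSh 110,000; poverty gap index (FGT₁) = 0.287037.
After the KSh 50,000 transfer: below the line — KSh 90,000, KSh 100,000, KSh 110,000; poverty gap index (FGT₁) = 0.055556.
Reduction = 0.287037 − 0.055556 = 0.2315.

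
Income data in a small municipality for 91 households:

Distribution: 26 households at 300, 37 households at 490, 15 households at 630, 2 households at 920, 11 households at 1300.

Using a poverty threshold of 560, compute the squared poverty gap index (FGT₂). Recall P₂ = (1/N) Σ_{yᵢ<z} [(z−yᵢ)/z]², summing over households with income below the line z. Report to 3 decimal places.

Below z: 26×300, 37×490 (q = 63 of N = 91).
Normalized shortfalls: (560−300)/560 = 0.4643 (×26); (560−490)/560 = 0.1250 (×37).
Squared: 0.2156 (×26); 0.0156 (×37).
Sum = 6.182717; P₂ = 6.182717 / 91 = 0.068.

0.068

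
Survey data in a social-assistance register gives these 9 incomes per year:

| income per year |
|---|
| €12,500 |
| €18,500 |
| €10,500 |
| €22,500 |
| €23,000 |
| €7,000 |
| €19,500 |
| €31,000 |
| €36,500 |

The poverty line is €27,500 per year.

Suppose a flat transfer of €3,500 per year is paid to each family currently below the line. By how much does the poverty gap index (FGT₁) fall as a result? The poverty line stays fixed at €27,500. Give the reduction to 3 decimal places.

Before: below the line — €7,000, €10,500, €12,500, €18,500, €19,500, €22,500, €23,000; poverty gap index (FGT₁) = 0.31919.
After the €3,500 transfer: below the line — €10,500, €14,000, €16,000, €22,000, €23,000, €26,000, €26,500; poverty gap index (FGT₁) = 0.22020.
Reduction = 0.31919 − 0.22020 = 0.099.

0.099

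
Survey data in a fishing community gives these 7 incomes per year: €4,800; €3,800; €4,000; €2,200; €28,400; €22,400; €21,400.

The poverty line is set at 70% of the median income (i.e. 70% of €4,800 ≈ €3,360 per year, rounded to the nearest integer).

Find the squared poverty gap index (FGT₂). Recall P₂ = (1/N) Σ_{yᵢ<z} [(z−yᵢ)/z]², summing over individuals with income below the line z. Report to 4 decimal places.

0.0170

Below the line: €2,200 (q = 1 of N = 7).
Relative gaps: (3360−2200)/3360 = 0.3452.
Squared: 0.1192.
Sum = 0.119189; P₂ = 0.119189 / 7 = 0.0170.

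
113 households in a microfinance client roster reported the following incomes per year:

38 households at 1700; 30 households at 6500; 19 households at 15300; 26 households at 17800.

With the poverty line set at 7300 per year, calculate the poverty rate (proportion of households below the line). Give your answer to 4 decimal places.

68 of the 113 households have income below 7300.
H = 68/113 = 0.6018.

0.6018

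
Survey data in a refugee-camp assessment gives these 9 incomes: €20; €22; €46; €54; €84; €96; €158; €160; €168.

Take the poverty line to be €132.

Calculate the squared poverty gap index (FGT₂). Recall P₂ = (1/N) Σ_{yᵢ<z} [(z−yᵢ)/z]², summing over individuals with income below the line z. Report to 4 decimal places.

0.2661

Below the line: €20, €22, €46, €54, €84, €96 (q = 6 of N = 9).
Normalized shortfalls: (132−20)/132 = 0.8485; (132−22)/132 = 0.8333; (132−46)/132 = 0.6515; (132−54)/132 = 0.5909; (132−84)/132 = 0.3636; (132−96)/132 = 0.2727.
Squared: 0.7199; 0.6944; 0.4245; 0.3492; 0.1322; 0.0744.
Sum = 2.394628; P₂ = 2.394628 / 9 = 0.2661.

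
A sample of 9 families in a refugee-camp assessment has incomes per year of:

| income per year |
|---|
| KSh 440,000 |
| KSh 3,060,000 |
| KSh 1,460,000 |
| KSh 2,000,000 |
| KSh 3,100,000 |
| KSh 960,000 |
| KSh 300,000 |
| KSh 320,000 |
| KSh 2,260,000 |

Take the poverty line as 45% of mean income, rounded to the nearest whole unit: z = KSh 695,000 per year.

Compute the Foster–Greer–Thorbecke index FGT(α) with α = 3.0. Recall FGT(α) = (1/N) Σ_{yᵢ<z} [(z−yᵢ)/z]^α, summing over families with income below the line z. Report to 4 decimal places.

0.0433

Poor units: KSh 300,000, KSh 320,000, KSh 440,000 (q = 3 of N = 9).
Gap ratios (z−y)/z: (695000−300000)/695000 = 0.5683; (695000−320000)/695000 = 0.5396; (695000−440000)/695000 = 0.3669.
Raised to α = 3.0: 0.18358; 0.15709; 0.04939.
Sum = 0.390065; FGT(3.0) = 0.390065 / 9 = 0.0433.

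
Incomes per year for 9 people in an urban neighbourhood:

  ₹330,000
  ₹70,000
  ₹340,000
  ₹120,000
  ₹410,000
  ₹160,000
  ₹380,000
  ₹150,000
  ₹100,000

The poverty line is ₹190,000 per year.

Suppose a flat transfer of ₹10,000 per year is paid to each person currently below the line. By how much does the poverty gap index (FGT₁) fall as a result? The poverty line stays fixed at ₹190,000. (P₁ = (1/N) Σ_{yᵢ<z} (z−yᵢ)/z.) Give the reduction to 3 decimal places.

0.029

Before: below the line — ₹70,000, ₹100,000, ₹120,000, ₹150,000, ₹160,000; poverty gap index (FGT₁) = 0.20468.
After the ₹10,000 transfer: below the line — ₹80,000, ₹110,000, ₹130,000, ₹160,000, ₹170,000; poverty gap index (FGT₁) = 0.17544.
Reduction = 0.20468 − 0.17544 = 0.029.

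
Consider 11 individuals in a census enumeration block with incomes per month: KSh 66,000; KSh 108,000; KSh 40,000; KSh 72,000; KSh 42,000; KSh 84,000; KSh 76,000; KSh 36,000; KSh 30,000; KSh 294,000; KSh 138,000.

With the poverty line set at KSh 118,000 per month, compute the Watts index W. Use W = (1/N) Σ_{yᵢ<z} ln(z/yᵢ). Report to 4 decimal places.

0.6014

Below the line: KSh 30,000, KSh 36,000, KSh 40,000, KSh 42,000, KSh 66,000, KSh 72,000, KSh 76,000, KSh 84,000, KSh 108,000 (q = 9 of N = 11).
Log gaps: ln(118000/30000) = 1.3695; ln(118000/36000) = 1.1872; ln(118000/40000) = 1.0818; ln(118000/42000) = 1.0330; ln(118000/66000) = 0.5810; ln(118000/72000) = 0.4940; ln(118000/76000) = 0.4400; ln(118000/84000) = 0.3399; ln(118000/108000) = 0.0886.
W = 6.614894 / 11 = 0.6014.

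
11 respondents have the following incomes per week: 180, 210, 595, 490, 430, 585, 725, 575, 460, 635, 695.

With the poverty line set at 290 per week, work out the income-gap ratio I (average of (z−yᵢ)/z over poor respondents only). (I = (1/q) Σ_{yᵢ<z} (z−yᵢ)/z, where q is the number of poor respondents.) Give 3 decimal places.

0.328

Incomes under z: 180, 210 (q = 2 of N = 11).
Relative gaps: 0.3793, 0.2759; sum = 0.655172.
The income-gap ratio divides by q (the poor only): 0.655172 / 2 = 0.328.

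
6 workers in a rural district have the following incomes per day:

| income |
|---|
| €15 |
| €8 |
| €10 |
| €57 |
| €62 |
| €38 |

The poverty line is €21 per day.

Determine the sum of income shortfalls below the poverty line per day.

Below z: €8, €10, €15 (q = 3 of N = 6).
Individual gaps: 21−8 = 13; 21−10 = 11; 21−15 = 6.
Aggregate gap = €30.

€30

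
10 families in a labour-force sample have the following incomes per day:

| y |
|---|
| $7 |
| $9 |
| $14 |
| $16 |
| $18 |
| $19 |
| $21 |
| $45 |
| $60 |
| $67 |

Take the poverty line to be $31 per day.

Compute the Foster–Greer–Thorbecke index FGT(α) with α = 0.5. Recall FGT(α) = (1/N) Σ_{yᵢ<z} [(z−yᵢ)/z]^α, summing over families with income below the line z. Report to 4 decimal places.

Incomes under z: $7, $9, $14, $16, $18, $19, $21 (q = 7 of N = 10).
Shortfall ratios: (31−7)/31 = 0.7742; (31−9)/31 = 0.7097; (31−14)/31 = 0.5484; (31−16)/31 = 0.4839; (31−18)/31 = 0.4194; (31−19)/31 = 0.3871; (31−21)/31 = 0.3226.
Raised to α = 0.5: 0.87988; 0.84242; 0.74053; 0.69561; 0.64758; 0.62217; 0.56796.
Sum = 4.996155; FGT(0.5) = 4.996155 / 10 = 0.4996.

0.4996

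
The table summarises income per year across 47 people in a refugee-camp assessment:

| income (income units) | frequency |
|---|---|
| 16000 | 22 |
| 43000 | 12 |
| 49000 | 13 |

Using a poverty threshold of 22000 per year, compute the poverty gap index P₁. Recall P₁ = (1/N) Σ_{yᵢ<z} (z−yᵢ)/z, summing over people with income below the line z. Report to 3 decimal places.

0.128

Poor units: 22×16000 (q = 22 of N = 47).
Shortfall ratios: (22000−16000)/22000 = 0.2727 (×22).
Sum of shortfalls = 6.000000; P₁ averages over all N: 6.000000 / 47 = 0.128.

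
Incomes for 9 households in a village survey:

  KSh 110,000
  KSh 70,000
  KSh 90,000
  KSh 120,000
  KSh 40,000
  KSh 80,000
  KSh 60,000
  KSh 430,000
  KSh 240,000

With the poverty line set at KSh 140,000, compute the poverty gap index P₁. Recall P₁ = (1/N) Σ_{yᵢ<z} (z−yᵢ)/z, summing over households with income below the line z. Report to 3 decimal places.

0.325

Below z: KSh 40,000, KSh 60,000, KSh 70,000, KSh 80,000, KSh 90,000, KSh 110,000, KSh 120,000 (q = 7 of N = 9).
Normalized shortfalls: (140000−40000)/140000 = 0.7143; (140000−60000)/140000 = 0.5714; (140000−70000)/140000 = 0.5000; (140000−80000)/140000 = 0.4286; (140000−90000)/140000 = 0.3571; (140000−110000)/140000 = 0.2143; (140000−120000)/140000 = 0.1429.
Σ = 2.928571. Dividing by the full population N = 9 gives P₁ = 0.325.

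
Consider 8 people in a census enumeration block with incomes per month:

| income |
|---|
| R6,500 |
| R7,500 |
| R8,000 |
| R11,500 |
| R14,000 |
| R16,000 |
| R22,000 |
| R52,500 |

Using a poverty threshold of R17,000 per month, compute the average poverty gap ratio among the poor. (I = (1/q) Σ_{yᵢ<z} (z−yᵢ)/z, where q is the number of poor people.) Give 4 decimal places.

0.3775

Below z: R6,500, R7,500, R8,000, R11,500, R14,000, R16,000 (q = 6 of N = 8).
Shortfall ratios (z−y)/z: 0.6176, 0.5588, 0.5294, 0.3235, 0.1765, 0.0588; sum = 2.264706.
The income-gap ratio divides by q (the poor only): 2.264706 / 6 = 0.3775.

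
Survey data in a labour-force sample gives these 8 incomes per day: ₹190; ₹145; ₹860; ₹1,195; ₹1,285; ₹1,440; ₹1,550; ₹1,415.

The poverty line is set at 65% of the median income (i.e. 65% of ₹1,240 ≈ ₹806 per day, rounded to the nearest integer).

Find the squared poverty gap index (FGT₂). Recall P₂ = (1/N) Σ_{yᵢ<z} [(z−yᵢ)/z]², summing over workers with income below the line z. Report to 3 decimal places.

Poor units: ₹145, ₹190 (q = 2 of N = 8).
Shortfall ratios: (806−145)/806 = 0.8201; (806−190)/806 = 0.7643.
Squared: 0.6726; 0.5841.
Sum = 1.256668; P₂ = 1.256668 / 8 = 0.157.

0.157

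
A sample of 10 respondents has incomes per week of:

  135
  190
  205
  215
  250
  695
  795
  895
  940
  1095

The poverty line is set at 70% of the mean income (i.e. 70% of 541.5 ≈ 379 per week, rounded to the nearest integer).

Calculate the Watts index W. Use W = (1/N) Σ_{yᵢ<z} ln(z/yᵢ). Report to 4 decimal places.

Below the line: 135, 190, 205, 215, 250 (q = 5 of N = 10).
Log gaps: ln(379/135) = 1.0323; ln(379/190) = 0.6905; ln(379/205) = 0.6145; ln(379/215) = 0.5669; ln(379/250) = 0.4161.
W = 3.320273 / 10 = 0.3320.

0.3320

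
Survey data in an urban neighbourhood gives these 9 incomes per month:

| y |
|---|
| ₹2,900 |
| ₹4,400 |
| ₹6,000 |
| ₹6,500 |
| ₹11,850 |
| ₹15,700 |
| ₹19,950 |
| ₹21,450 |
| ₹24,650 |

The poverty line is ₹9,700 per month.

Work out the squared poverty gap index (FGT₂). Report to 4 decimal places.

0.1160

Poor units: ₹2,900, ₹4,400, ₹6,000, ₹6,500 (q = 4 of N = 9).
Normalized shortfalls: (9700−2900)/9700 = 0.7010; (9700−4400)/9700 = 0.5464; (9700−6000)/9700 = 0.3814; (9700−6500)/9700 = 0.3299.
Squared: 0.4914; 0.2985; 0.1455; 0.1088.
Sum = 1.044319; P₂ = 1.044319 / 9 = 0.1160.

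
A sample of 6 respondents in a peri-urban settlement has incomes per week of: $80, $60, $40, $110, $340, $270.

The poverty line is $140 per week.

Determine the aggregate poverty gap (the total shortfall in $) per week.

$270

Incomes under z: $40, $60, $80, $110 (q = 4 of N = 6).
Individual gaps: 140−40 = 100; 140−60 = 80; 140−80 = 60; 140−110 = 30.
Aggregate gap = $270.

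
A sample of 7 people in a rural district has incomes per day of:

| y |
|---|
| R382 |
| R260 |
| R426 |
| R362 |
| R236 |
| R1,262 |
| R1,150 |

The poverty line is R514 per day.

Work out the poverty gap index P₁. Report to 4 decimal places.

Below the line: R236, R260, R362, R382, R426 (q = 5 of N = 7).
Shortfall ratios: (514−236)/514 = 0.5409; (514−260)/514 = 0.4942; (514−362)/514 = 0.2957; (514−382)/514 = 0.2568; (514−426)/514 = 0.1712.
Sum of shortfalls = 1.758755; P₁ averages over all N: 1.758755 / 7 = 0.2513.

0.2513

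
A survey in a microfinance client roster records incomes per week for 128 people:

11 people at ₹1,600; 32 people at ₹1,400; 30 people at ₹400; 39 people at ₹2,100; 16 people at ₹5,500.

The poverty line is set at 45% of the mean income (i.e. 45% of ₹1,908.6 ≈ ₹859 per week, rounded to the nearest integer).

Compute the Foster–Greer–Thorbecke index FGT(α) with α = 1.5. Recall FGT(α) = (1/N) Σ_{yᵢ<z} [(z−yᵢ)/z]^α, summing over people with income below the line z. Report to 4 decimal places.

Below z: 30×₹400 (q = 30 of N = 128).
Normalized shortfalls: (859−400)/859 = 0.5343 (×30).
Raised to α = 1.5: 0.39060 (×30).
Sum = 11.717920; FGT(1.5) = 11.717920 / 128 = 0.0915.

0.0915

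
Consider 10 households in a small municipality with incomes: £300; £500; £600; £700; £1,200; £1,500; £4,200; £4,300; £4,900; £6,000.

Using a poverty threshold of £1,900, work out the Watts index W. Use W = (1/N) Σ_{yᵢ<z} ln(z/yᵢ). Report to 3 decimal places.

0.603

Incomes under z: £300, £500, £600, £700, £1,200, £1,500 (q = 6 of N = 10).
ln(z/y) terms: ln(1900/300) = 1.8458; ln(1900/500) = 1.3350; ln(1900/600) = 1.1527; ln(1900/700) = 0.9985; ln(1900/1200) = 0.4595; ln(1900/1500) = 0.2364.
W = 6.027957 / 10 = 0.603.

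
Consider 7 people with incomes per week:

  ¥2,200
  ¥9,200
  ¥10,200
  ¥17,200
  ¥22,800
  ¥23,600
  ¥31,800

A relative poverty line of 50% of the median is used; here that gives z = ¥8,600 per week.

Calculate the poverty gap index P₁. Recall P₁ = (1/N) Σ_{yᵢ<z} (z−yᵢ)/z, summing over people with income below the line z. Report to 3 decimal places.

0.106

Below the line: ¥2,200 (q = 1 of N = 7).
Shortfall ratios: (8600−2200)/8600 = 0.7442.
Sum of shortfalls = 0.744186; P₁ averages over all N: 0.744186 / 7 = 0.106.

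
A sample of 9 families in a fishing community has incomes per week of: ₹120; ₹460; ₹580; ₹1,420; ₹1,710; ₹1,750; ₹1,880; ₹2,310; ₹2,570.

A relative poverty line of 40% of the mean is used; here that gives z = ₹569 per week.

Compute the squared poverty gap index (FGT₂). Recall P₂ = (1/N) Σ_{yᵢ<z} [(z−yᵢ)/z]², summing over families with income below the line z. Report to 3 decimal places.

Incomes under z: ₹120, ₹460 (q = 2 of N = 9).
Gap ratios (z−y)/z: (569−120)/569 = 0.7891; (569−460)/569 = 0.1916.
Squared: 0.6227; 0.0367.
Sum = 0.659381; P₂ = 0.659381 / 9 = 0.073.

0.073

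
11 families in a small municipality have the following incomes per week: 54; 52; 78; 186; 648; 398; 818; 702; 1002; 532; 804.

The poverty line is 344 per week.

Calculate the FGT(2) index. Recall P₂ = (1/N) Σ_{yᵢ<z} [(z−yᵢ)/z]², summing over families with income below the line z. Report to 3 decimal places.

0.204

Below z: 52, 54, 78, 186 (q = 4 of N = 11).
Gap ratios (z−y)/z: (344−52)/344 = 0.8488; (344−54)/344 = 0.8430; (344−78)/344 = 0.7733; (344−186)/344 = 0.4593.
Squared: 0.7205; 0.7107; 0.5979; 0.2110.
Sum = 2.240096; P₂ = 2.240096 / 11 = 0.204.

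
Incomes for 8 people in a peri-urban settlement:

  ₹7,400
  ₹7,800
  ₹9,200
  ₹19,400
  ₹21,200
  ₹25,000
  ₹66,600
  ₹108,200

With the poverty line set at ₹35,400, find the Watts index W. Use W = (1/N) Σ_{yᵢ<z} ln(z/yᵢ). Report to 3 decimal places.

Poor units: ₹7,400, ₹7,800, ₹9,200, ₹19,400, ₹21,200, ₹25,000 (q = 6 of N = 8).
Log shortfalls: ln(35400/7400) = 1.5652; ln(35400/7800) = 1.5126; ln(35400/9200) = 1.3475; ln(35400/19400) = 0.6014; ln(35400/21200) = 0.5127; ln(35400/25000) = 0.3478.
W = 5.887314 / 8 = 0.736.

0.736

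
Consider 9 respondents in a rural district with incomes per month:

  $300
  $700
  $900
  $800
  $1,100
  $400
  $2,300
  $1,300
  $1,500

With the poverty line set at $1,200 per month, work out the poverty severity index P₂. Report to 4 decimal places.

0.1512

Below the line: $300, $400, $700, $800, $900, $1,100 (q = 6 of N = 9).
Relative gaps: (1200−300)/1200 = 0.7500; (1200−400)/1200 = 0.6667; (1200−700)/1200 = 0.4167; (1200−800)/1200 = 0.3333; (1200−900)/1200 = 0.2500; (1200−1100)/1200 = 0.0833.
Squared: 0.5625; 0.4444; 0.1736; 0.1111; 0.0625; 0.0069.
Sum = 1.361111; P₂ = 1.361111 / 9 = 0.1512.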